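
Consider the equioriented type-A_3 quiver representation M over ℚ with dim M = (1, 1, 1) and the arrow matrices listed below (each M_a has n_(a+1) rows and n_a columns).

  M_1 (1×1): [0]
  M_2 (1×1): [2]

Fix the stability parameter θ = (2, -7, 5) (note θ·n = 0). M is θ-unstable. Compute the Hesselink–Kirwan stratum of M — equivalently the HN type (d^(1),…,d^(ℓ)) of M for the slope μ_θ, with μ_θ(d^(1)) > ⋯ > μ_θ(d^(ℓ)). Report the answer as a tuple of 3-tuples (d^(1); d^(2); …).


Interval decomposition of M: I[1,1], I[2,3].
HN type (ℓ=3): μ^(1)=5; μ^(2)=2; μ^(3)=-7

((0, 0, 1); (1, 0, 0); (0, 1, 0))


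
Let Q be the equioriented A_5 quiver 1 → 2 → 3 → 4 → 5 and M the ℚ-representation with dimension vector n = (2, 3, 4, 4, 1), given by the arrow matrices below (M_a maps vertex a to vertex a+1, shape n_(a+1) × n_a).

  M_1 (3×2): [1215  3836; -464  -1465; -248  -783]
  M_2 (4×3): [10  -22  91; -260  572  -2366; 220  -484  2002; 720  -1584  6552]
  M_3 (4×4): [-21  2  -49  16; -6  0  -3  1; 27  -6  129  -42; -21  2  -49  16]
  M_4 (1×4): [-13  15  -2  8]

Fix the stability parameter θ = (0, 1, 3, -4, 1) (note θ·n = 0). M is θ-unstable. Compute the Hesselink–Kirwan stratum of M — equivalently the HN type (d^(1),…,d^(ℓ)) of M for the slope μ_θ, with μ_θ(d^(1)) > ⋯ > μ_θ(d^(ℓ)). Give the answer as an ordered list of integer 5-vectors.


Via rank(M_{q-1}∘⋯∘M_p): M ≅ I[1,2], I[1,5], I[2,2], I[3,3]^2, I[3,4], I[4,4]^2.
μ_θ-semistable layers: μ^(1)=3; μ^(2)=1; μ^(3)=0; μ^(4)=-1/2; μ^(5)=-4

((0, 0, 2, 0, 0); (0, 2, 0, 0, 1); (2, 1, 1, 1, 0); (0, 0, 1, 1, 0); (0, 0, 0, 2, 0))


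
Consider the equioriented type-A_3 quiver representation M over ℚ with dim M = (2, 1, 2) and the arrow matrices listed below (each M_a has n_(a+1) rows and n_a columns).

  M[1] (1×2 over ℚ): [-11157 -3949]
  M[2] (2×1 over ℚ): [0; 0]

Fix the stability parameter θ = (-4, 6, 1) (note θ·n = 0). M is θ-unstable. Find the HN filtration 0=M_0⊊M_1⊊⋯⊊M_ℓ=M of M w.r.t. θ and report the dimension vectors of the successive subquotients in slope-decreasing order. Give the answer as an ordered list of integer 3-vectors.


Via rank(M_{q-1}∘⋯∘M_p): M ≅ I[1,1], I[1,2], I[3,3]^2.
μ_θ-semistable layers: μ^(1)=6; μ^(2)=1; μ^(3)=-4

((0, 1, 0); (0, 0, 2); (2, 0, 0))


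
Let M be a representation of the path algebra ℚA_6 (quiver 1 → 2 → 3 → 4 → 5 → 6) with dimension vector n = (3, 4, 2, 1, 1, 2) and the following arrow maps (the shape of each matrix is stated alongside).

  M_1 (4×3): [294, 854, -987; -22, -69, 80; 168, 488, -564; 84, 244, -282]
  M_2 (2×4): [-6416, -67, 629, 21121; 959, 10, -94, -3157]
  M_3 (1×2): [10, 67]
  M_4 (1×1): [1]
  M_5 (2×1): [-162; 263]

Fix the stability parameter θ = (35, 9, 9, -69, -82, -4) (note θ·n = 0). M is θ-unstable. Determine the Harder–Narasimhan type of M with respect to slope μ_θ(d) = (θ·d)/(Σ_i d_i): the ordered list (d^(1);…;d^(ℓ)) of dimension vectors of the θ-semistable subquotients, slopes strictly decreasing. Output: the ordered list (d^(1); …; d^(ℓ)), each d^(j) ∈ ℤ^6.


Interval decomposition of M: I[1,1], I[1,3], I[1,6], I[2,2]^2, I[6,6].
HN type (ℓ=5): μ^(1)=35; μ^(2)=53/3; μ^(3)=9; μ^(4)=-4; μ^(5)=-98/5

((1, 0, 0, 0, 0, 0); (1, 1, 1, 0, 0, 0); (0, 2, 0, 0, 0, 0); (0, 0, 0, 0, 0, 2); (1, 1, 1, 1, 1, 0))


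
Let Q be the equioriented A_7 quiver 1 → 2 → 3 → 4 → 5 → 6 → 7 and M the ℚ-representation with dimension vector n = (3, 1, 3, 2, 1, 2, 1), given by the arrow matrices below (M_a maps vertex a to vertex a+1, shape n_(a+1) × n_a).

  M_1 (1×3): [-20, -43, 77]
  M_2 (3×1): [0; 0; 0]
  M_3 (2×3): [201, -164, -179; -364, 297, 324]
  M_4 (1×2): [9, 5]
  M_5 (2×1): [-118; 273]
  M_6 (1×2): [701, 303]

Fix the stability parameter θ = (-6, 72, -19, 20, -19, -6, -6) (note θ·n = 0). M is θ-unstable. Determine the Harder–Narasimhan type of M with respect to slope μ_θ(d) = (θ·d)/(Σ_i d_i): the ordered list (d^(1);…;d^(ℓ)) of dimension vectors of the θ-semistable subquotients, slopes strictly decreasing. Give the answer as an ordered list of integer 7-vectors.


Barcode: M ≅ I[1,1]^2, I[1,2], I[3,3], I[3,4], I[3,7], I[6,6]. HN layers by μ_θ (5 steps, strictly decreasing):
  μ^(1)=72; μ^(2)=20; μ^(3)=-11/4; μ^(4)=-6; μ^(5)=-19

((0, 1, 0, 0, 0, 0, 0); (0, 0, 0, 1, 0, 0, 0); (0, 0, 0, 1, 1, 1, 1); (3, 0, 0, 0, 0, 1, 0); (0, 0, 3, 0, 0, 0, 0))


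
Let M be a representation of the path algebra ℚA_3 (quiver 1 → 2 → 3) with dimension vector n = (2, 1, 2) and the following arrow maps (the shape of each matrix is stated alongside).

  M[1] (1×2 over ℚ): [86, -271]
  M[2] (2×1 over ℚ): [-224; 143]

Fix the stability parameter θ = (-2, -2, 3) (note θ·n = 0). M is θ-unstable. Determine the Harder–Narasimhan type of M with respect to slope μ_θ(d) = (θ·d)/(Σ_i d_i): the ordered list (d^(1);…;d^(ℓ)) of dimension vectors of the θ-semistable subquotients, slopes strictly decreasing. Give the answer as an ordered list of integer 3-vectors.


Interval decomposition of M: I[1,1], I[1,3], I[3,3].
HN type (ℓ=2): μ^(1)=3; μ^(2)=-2

((0, 0, 2); (2, 1, 0))


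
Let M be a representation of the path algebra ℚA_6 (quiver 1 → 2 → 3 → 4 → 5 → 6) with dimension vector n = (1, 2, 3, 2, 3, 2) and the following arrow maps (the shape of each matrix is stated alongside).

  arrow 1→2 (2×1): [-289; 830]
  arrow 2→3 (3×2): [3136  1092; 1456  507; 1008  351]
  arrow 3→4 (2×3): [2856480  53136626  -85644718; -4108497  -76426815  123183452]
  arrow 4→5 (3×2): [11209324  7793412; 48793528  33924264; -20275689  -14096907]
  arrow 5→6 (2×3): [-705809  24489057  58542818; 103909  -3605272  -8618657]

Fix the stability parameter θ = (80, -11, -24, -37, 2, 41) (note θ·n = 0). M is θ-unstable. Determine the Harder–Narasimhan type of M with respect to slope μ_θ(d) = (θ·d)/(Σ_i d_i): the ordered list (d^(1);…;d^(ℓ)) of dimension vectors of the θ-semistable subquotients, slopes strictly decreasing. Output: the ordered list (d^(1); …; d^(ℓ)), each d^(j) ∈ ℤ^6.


Interval decomposition of M: I[1,6], I[2,2], I[3,3], I[3,4], I[5,5], I[5,6].
HN type (ℓ=5): μ^(1)=41; μ^(2)=2; μ^(3)=-11; μ^(4)=-24; μ^(5)=-61/2

((0, 0, 0, 0, 0, 2); (1, 1, 1, 1, 3, 0); (0, 1, 0, 0, 0, 0); (0, 0, 1, 0, 0, 0); (0, 0, 1, 1, 0, 0))


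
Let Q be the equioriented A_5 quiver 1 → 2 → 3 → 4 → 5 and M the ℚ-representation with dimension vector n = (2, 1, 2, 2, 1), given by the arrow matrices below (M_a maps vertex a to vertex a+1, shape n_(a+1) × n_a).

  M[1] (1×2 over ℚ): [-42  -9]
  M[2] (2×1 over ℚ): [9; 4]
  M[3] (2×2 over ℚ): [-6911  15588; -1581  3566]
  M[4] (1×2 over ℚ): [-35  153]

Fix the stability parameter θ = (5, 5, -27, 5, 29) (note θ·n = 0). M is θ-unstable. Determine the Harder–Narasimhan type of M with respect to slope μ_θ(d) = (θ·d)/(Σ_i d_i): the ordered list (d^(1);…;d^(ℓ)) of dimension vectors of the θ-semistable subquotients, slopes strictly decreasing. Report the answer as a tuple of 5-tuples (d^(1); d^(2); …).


Interval decomposition of M: I[1,1], I[1,4], I[3,5].
HN type (ℓ=4): μ^(1)=29; μ^(2)=5; μ^(3)=-17/3; μ^(4)=-27

((0, 0, 0, 0, 1); (1, 0, 0, 2, 0); (1, 1, 1, 0, 0); (0, 0, 1, 0, 0))


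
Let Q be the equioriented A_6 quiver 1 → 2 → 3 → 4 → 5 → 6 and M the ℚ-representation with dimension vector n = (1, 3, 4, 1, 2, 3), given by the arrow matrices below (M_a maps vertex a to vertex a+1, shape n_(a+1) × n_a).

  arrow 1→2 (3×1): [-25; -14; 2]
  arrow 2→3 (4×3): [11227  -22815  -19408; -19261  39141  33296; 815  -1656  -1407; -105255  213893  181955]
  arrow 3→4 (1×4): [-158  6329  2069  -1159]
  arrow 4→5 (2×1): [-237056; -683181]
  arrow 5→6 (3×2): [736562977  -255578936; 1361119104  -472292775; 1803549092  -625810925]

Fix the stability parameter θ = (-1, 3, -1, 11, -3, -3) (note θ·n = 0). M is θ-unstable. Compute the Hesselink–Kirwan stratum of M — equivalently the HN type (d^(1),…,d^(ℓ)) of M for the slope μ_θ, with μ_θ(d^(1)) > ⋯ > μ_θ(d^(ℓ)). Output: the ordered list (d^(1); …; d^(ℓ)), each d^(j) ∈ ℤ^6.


Barcode: M ≅ I[1,6], I[2,3]^2, I[3,3], I[5,6], I[6,6]. HN layers by μ_θ (4 steps, strictly decreasing):
  μ^(1)=5/3; μ^(2)=1; μ^(3)=-1; μ^(4)=-3

((0, 0, 0, 1, 1, 1); (0, 3, 3, 0, 0, 0); (1, 0, 1, 0, 0, 0); (0, 0, 0, 0, 1, 2))


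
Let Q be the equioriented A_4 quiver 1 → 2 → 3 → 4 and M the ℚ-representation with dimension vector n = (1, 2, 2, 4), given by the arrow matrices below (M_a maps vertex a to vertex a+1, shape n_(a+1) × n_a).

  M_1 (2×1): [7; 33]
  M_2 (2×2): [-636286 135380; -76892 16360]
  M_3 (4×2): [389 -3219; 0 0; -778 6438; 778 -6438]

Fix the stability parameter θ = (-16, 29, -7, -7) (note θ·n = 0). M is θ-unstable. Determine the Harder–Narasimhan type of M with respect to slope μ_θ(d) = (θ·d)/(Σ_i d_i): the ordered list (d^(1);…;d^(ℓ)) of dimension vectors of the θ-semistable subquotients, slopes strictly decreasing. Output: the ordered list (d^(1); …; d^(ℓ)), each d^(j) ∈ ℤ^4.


Via rank(M_{q-1}∘⋯∘M_p): M ≅ I[1,4], I[2,2], I[3,3], I[4,4]^3.
μ_θ-semistable layers: μ^(1)=29; μ^(2)=5; μ^(3)=-7; μ^(4)=-16

((0, 1, 0, 0); (0, 1, 1, 1); (0, 0, 1, 3); (1, 0, 0, 0))


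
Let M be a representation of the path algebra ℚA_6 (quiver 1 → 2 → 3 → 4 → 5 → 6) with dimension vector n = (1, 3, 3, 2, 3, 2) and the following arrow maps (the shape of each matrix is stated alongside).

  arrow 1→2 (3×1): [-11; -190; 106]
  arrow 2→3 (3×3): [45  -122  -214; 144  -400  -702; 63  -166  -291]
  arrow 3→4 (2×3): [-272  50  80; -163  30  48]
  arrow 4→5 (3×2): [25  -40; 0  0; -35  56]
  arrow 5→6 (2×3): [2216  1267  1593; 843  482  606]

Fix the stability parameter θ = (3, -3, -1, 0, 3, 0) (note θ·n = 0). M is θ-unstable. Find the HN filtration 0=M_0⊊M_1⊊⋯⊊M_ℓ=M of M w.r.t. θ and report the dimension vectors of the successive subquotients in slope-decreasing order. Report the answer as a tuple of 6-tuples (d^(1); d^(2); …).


Interval decomposition of M: I[1,4], I[2,2], I[2,6], I[3,3], I[5,5], I[5,6].
HN type (ℓ=6): μ^(1)=3; μ^(2)=3/2; μ^(3)=0; μ^(4)=-1/3; μ^(5)=-1; μ^(6)=-3

((0, 0, 0, 0, 1, 0); (0, 0, 0, 0, 2, 2); (0, 0, 0, 2, 0, 0); (1, 1, 1, 0, 0, 0); (0, 0, 2, 0, 0, 0); (0, 2, 0, 0, 0, 0))


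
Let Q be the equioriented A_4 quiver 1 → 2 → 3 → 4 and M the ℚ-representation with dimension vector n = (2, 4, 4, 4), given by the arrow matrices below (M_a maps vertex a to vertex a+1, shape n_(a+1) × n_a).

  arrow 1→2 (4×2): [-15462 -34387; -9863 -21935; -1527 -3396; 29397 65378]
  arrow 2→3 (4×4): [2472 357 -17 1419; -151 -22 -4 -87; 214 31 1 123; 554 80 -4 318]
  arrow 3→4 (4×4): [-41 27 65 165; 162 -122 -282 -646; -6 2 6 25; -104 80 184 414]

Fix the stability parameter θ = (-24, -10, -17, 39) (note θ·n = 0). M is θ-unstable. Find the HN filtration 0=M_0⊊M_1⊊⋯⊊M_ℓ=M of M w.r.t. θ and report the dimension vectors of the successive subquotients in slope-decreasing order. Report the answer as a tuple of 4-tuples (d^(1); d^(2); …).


Interval decomposition of M: I[1,2], I[1,4], I[2,2], I[2,3], I[3,4]^2, I[4,4].
HN type (ℓ=5): μ^(1)=39; μ^(2)=-10; μ^(3)=-27/2; μ^(4)=-17; μ^(5)=-24

((0, 0, 0, 4); (0, 2, 0, 0); (0, 2, 2, 0); (0, 0, 2, 0); (2, 0, 0, 0))


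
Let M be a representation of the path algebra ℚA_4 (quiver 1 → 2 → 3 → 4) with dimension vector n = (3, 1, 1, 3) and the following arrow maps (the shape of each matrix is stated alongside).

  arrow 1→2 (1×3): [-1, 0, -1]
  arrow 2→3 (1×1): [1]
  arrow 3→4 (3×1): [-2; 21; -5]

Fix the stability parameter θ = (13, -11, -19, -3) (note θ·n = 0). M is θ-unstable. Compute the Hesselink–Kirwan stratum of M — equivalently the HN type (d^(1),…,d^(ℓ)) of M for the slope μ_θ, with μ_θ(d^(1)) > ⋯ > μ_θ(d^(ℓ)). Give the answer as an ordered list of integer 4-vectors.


Barcode: M ≅ I[1,1]^2, I[1,4], I[4,4]^2. HN layers by μ_θ (3 steps, strictly decreasing):
  μ^(1)=13; μ^(2)=-3; μ^(3)=-17/3

((2, 0, 0, 0); (0, 0, 0, 3); (1, 1, 1, 0))


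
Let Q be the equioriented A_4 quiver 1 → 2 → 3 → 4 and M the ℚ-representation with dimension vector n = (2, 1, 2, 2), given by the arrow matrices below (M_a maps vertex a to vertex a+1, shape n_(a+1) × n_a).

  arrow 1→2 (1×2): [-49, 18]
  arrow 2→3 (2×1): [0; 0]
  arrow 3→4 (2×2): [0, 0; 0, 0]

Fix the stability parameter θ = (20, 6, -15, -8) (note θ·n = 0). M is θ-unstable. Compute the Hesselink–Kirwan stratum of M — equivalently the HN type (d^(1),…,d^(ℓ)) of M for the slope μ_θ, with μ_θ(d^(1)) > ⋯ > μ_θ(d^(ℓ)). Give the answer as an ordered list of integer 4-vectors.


Via rank(M_{q-1}∘⋯∘M_p): M ≅ I[1,1], I[1,2], I[3,3]^2, I[4,4]^2.
μ_θ-semistable layers: μ^(1)=20; μ^(2)=13; μ^(3)=-8; μ^(4)=-15

((1, 0, 0, 0); (1, 1, 0, 0); (0, 0, 0, 2); (0, 0, 2, 0))


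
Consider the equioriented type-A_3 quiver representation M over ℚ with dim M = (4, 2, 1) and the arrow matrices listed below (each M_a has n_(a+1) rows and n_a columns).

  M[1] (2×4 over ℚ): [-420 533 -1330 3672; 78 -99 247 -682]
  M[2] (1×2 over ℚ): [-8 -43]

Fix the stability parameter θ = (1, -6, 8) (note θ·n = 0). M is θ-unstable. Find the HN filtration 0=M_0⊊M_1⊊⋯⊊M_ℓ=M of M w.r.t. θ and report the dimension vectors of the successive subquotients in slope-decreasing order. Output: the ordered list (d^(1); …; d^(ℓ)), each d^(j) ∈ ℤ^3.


Barcode: M ≅ I[1,1]^2, I[1,2], I[1,3]. HN layers by μ_θ (3 steps, strictly decreasing):
  μ^(1)=8; μ^(2)=1; μ^(3)=-5/2

((0, 0, 1); (2, 0, 0); (2, 2, 0))


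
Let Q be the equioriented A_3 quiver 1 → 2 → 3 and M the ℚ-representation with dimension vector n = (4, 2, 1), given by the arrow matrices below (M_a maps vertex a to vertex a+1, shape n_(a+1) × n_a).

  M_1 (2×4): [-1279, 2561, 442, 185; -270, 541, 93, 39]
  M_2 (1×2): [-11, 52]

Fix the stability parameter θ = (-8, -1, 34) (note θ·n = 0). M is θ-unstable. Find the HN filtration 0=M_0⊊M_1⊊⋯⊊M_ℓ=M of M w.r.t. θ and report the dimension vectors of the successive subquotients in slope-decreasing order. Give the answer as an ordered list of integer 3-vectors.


Interval decomposition of M: I[1,1]^2, I[1,2], I[1,3].
HN type (ℓ=3): μ^(1)=34; μ^(2)=-1; μ^(3)=-8

((0, 0, 1); (0, 2, 0); (4, 0, 0))


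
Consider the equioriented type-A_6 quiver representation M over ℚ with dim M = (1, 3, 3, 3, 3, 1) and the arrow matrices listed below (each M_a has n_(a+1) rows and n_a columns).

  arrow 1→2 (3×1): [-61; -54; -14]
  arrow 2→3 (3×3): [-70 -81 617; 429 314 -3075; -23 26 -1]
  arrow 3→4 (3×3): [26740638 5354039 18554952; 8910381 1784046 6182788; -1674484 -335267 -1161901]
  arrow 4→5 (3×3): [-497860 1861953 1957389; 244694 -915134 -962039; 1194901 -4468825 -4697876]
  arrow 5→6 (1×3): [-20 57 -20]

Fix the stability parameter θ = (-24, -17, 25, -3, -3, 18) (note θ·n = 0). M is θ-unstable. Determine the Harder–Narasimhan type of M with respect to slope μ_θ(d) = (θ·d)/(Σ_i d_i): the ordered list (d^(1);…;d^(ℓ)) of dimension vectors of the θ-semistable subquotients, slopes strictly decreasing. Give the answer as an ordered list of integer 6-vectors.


Barcode: M ≅ I[1,6], I[2,5]^2. HN layers by μ_θ (4 steps, strictly decreasing):
  μ^(1)=18; μ^(2)=19/3; μ^(3)=-17; μ^(4)=-24

((0, 0, 0, 0, 0, 1); (0, 0, 3, 3, 3, 0); (0, 3, 0, 0, 0, 0); (1, 0, 0, 0, 0, 0))


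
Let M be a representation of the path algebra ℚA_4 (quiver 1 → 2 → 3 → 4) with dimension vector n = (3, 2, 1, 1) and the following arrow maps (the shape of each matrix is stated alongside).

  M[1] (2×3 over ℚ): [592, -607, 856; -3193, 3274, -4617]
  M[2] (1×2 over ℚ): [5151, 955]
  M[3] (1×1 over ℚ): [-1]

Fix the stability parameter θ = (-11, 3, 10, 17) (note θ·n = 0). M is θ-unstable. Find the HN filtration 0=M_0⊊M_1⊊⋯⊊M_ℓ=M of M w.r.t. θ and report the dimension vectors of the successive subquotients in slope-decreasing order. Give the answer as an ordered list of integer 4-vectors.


Via rank(M_{q-1}∘⋯∘M_p): M ≅ I[1,1], I[1,2], I[1,4].
μ_θ-semistable layers: μ^(1)=17; μ^(2)=10; μ^(3)=3; μ^(4)=-11

((0, 0, 0, 1); (0, 0, 1, 0); (0, 2, 0, 0); (3, 0, 0, 0))


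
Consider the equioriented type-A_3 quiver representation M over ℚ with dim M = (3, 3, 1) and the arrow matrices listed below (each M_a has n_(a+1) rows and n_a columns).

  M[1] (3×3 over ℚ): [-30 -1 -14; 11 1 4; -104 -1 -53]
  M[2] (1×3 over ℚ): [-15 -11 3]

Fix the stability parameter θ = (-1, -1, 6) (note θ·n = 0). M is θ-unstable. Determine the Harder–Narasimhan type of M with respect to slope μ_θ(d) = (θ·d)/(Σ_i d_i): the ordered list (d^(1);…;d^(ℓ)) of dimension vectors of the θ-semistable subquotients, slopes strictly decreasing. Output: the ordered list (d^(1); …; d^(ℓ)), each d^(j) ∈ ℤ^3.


Interval decomposition of M: I[1,2]^2, I[1,3].
HN type (ℓ=2): μ^(1)=6; μ^(2)=-1

((0, 0, 1); (3, 3, 0))


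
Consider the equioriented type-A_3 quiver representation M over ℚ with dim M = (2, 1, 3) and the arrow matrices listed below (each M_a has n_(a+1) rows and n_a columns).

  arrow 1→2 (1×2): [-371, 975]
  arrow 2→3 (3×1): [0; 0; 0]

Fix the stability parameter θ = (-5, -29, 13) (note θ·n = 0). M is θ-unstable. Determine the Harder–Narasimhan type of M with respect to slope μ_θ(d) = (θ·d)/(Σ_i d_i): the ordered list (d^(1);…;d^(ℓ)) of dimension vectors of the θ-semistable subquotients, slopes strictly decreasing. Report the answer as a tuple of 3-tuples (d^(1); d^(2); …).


Via rank(M_{q-1}∘⋯∘M_p): M ≅ I[1,1], I[1,2], I[3,3]^3.
μ_θ-semistable layers: μ^(1)=13; μ^(2)=-5; μ^(3)=-17

((0, 0, 3); (1, 0, 0); (1, 1, 0))


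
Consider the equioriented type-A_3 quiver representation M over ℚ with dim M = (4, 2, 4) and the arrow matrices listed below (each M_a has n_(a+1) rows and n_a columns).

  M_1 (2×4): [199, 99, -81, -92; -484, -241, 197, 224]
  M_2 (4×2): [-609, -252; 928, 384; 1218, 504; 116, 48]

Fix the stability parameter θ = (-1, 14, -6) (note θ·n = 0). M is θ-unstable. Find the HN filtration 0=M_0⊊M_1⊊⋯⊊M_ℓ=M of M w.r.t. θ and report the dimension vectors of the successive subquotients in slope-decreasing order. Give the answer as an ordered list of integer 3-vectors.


Interval decomposition of M: I[1,1]^2, I[1,2], I[1,3], I[3,3]^3.
HN type (ℓ=4): μ^(1)=14; μ^(2)=4; μ^(3)=-1; μ^(4)=-6

((0, 1, 0); (0, 1, 1); (4, 0, 0); (0, 0, 3))


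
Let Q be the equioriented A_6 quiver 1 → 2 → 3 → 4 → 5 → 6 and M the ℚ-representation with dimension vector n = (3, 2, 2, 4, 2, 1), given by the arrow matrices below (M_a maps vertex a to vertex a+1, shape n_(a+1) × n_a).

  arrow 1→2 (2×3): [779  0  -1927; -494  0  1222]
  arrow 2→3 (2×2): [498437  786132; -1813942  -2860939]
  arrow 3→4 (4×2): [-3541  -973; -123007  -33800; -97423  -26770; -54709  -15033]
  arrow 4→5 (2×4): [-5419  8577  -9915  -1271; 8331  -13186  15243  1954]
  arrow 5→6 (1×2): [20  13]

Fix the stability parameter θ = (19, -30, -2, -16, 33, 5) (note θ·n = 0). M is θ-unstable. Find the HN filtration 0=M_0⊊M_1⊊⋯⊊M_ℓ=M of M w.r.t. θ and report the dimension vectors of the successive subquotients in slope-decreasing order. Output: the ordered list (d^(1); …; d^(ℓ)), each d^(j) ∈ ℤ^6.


Interval decomposition of M: I[1,1]^2, I[1,4], I[2,6], I[4,4], I[4,5].
HN type (ℓ=6): μ^(1)=33; μ^(2)=19; μ^(3)=-29/4; μ^(4)=-9; μ^(5)=-16; μ^(6)=-30

((0, 0, 0, 0, 1, 0); (2, 0, 0, 0, 1, 1); (1, 1, 1, 1, 0, 0); (0, 0, 1, 1, 0, 0); (0, 0, 0, 2, 0, 0); (0, 1, 0, 0, 0, 0))


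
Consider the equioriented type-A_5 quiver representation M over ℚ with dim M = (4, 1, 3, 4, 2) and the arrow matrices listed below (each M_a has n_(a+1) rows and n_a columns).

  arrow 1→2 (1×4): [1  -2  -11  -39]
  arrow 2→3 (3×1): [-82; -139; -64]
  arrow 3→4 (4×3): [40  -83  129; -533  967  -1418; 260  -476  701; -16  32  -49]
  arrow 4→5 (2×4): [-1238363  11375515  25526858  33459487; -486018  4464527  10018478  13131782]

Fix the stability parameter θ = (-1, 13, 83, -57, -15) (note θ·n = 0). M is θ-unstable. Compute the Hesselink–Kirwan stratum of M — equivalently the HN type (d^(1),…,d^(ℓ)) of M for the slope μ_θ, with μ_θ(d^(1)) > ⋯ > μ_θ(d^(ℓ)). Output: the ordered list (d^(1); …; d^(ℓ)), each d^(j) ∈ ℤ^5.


Barcode: M ≅ I[1,1]^3, I[1,5], I[3,4], I[3,5], I[4,4]. HN layers by μ_θ (5 steps, strictly decreasing):
  μ^(1)=13; μ^(2)=6; μ^(3)=11/3; μ^(4)=-1; μ^(5)=-57

((0, 0, 1, 1, 0); (0, 1, 1, 1, 1); (0, 0, 1, 1, 1); (4, 0, 0, 0, 0); (0, 0, 0, 1, 0))


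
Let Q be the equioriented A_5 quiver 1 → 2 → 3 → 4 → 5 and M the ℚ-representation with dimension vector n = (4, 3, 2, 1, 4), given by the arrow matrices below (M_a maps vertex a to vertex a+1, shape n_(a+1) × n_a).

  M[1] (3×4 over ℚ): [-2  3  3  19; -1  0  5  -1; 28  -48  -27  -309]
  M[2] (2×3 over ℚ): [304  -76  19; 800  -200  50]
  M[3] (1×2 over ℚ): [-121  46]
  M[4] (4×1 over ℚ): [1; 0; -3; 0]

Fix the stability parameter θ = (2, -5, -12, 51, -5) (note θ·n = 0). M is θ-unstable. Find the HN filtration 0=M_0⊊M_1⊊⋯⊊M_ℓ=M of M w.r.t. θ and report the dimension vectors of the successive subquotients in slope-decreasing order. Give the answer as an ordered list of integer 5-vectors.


Barcode: M ≅ I[1,1], I[1,2]^2, I[1,5], I[3,3], I[5,5]^3. HN layers by μ_θ (5 steps, strictly decreasing):
  μ^(1)=23; μ^(2)=2; μ^(3)=-3/2; μ^(4)=-5; μ^(5)=-12

((0, 0, 0, 1, 1); (1, 0, 0, 0, 0); (2, 2, 0, 0, 0); (1, 1, 1, 0, 3); (0, 0, 1, 0, 0))


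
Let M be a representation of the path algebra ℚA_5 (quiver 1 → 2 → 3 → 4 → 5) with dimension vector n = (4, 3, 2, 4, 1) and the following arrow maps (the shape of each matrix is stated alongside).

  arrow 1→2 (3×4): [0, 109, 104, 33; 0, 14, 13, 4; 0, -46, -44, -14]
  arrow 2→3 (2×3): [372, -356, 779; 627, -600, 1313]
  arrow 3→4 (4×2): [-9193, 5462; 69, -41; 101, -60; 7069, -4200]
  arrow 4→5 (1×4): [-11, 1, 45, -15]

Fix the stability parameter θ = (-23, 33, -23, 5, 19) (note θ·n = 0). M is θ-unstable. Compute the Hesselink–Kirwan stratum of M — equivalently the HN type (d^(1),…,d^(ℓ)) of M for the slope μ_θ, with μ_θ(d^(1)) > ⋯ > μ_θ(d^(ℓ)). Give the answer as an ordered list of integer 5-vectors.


Interval decomposition of M: I[1,1]^2, I[1,2], I[1,5], I[2,4], I[4,4]^2.
HN type (ℓ=4): μ^(1)=33; μ^(2)=19; μ^(3)=5; μ^(4)=-23

((0, 1, 0, 0, 0); (0, 0, 0, 0, 1); (0, 2, 2, 4, 0); (4, 0, 0, 0, 0))


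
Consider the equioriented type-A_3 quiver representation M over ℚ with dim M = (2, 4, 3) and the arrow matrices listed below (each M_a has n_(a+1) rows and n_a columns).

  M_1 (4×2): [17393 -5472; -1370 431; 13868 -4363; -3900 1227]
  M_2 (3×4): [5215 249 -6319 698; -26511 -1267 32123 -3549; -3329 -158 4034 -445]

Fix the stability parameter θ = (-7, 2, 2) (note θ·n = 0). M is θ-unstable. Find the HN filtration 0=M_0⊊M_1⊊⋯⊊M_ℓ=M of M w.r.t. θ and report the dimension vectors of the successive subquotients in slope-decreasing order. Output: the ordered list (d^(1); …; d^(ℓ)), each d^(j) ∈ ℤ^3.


Barcode: M ≅ I[1,3]^2, I[2,2], I[2,3]. HN layers by μ_θ (2 steps, strictly decreasing):
  μ^(1)=2; μ^(2)=-7

((0, 4, 3); (2, 0, 0))


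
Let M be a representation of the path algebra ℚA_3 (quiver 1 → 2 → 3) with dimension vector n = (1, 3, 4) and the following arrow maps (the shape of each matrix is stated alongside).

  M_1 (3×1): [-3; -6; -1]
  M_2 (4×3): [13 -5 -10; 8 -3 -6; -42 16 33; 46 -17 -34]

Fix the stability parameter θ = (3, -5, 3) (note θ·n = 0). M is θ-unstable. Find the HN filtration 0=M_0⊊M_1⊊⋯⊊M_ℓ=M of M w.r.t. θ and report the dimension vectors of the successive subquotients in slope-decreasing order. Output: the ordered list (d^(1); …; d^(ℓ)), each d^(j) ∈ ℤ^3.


Interval decomposition of M: I[1,3], I[2,3]^2, I[3,3].
HN type (ℓ=3): μ^(1)=3; μ^(2)=-1; μ^(3)=-5

((0, 0, 4); (1, 1, 0); (0, 2, 0))


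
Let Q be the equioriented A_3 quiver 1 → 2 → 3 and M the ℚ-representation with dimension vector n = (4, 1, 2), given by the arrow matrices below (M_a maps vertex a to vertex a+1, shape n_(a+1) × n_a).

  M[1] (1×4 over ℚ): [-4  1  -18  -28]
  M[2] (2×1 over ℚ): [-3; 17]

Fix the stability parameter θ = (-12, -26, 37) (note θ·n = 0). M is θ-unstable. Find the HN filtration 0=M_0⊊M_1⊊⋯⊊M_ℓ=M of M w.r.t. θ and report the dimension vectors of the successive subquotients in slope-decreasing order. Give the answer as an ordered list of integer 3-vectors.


Barcode: M ≅ I[1,1]^3, I[1,3], I[3,3]. HN layers by μ_θ (3 steps, strictly decreasing):
  μ^(1)=37; μ^(2)=-12; μ^(3)=-19

((0, 0, 2); (3, 0, 0); (1, 1, 0))


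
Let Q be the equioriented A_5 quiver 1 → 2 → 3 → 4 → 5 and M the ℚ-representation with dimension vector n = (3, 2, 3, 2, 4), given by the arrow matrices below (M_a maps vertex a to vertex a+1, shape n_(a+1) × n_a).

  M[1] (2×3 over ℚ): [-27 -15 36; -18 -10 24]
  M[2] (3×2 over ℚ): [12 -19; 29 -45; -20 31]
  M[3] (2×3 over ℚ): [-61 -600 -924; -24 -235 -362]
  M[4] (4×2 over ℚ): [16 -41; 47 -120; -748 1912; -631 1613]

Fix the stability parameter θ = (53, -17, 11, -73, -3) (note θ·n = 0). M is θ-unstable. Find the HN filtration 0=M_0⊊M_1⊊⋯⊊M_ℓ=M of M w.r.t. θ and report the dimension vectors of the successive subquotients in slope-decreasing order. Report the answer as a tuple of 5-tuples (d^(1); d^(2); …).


Via rank(M_{q-1}∘⋯∘M_p): M ≅ I[1,1]^2, I[1,5], I[2,5], I[3,3], I[5,5]^2.
μ_θ-semistable layers: μ^(1)=53; μ^(2)=11; μ^(3)=-3; μ^(4)=-13/2; μ^(5)=-79/3

((2, 0, 0, 0, 0); (0, 0, 1, 0, 0); (0, 0, 0, 0, 4); (1, 1, 1, 1, 0); (0, 1, 1, 1, 0))


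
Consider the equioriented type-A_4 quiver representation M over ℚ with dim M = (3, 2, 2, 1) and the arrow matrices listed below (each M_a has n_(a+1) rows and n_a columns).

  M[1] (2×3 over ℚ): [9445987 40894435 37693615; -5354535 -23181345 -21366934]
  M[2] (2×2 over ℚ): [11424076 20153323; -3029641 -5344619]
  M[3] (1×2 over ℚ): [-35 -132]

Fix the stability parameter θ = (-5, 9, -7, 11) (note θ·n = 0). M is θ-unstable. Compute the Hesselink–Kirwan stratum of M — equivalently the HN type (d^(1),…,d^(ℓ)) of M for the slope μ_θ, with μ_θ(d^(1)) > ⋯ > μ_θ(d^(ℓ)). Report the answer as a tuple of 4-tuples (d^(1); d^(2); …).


Via rank(M_{q-1}∘⋯∘M_p): M ≅ I[1,1], I[1,3], I[1,4].
μ_θ-semistable layers: μ^(1)=11; μ^(2)=1; μ^(3)=-5

((0, 0, 0, 1); (0, 2, 2, 0); (3, 0, 0, 0))


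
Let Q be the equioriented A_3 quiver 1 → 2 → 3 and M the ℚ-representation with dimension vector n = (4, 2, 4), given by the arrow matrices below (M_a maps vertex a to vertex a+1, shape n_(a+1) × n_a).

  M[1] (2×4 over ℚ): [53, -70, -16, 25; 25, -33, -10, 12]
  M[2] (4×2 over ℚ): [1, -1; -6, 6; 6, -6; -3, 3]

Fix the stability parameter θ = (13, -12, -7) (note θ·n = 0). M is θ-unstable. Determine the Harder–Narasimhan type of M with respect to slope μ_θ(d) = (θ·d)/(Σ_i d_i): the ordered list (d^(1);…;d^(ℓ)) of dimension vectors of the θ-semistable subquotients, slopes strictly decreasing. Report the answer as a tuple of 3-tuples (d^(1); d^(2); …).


Via rank(M_{q-1}∘⋯∘M_p): M ≅ I[1,1]^2, I[1,2], I[1,3], I[3,3]^3.
μ_θ-semistable layers: μ^(1)=13; μ^(2)=1/2; μ^(3)=-2; μ^(4)=-7

((2, 0, 0); (1, 1, 0); (1, 1, 1); (0, 0, 3))


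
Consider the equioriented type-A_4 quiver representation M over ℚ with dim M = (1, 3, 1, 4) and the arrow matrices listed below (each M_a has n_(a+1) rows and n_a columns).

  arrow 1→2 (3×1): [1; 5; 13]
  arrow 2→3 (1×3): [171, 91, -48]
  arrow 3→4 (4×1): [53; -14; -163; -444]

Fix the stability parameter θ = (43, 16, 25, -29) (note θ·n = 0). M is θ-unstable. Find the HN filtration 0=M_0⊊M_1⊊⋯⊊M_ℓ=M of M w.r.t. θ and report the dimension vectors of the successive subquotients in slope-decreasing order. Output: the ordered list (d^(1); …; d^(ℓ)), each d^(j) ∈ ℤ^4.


Via rank(M_{q-1}∘⋯∘M_p): M ≅ I[1,4], I[2,2]^2, I[4,4]^3.
μ_θ-semistable layers: μ^(1)=16; μ^(2)=55/4; μ^(3)=-29

((0, 2, 0, 0); (1, 1, 1, 1); (0, 0, 0, 3))


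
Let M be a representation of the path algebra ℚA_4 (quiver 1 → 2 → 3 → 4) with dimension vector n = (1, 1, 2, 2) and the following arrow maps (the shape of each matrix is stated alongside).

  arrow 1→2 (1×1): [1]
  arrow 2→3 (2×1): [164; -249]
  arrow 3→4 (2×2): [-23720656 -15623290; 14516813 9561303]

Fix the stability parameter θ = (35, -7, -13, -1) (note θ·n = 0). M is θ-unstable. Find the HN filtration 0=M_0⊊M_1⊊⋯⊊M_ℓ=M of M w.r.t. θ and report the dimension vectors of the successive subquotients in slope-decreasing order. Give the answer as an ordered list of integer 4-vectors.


Barcode: M ≅ I[1,4], I[3,4]. HN layers by μ_θ (3 steps, strictly decreasing):
  μ^(1)=7/2; μ^(2)=-1; μ^(3)=-13

((1, 1, 1, 1); (0, 0, 0, 1); (0, 0, 1, 0))


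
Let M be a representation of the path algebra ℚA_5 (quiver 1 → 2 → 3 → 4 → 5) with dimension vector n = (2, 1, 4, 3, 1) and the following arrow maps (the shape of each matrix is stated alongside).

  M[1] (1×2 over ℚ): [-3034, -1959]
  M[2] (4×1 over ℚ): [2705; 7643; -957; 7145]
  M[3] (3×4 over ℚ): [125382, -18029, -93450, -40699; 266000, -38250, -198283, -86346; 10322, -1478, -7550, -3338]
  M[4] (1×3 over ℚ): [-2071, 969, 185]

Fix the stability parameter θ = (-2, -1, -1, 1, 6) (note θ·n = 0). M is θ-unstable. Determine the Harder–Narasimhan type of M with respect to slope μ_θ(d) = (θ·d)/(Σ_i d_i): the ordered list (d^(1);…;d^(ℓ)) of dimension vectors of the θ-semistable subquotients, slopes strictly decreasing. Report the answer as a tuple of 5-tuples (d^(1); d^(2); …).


Interval decomposition of M: I[1,1], I[1,5], I[3,3], I[3,4]^2.
HN type (ℓ=4): μ^(1)=6; μ^(2)=1; μ^(3)=-1; μ^(4)=-2

((0, 0, 0, 0, 1); (0, 0, 0, 3, 0); (0, 1, 4, 0, 0); (2, 0, 0, 0, 0))


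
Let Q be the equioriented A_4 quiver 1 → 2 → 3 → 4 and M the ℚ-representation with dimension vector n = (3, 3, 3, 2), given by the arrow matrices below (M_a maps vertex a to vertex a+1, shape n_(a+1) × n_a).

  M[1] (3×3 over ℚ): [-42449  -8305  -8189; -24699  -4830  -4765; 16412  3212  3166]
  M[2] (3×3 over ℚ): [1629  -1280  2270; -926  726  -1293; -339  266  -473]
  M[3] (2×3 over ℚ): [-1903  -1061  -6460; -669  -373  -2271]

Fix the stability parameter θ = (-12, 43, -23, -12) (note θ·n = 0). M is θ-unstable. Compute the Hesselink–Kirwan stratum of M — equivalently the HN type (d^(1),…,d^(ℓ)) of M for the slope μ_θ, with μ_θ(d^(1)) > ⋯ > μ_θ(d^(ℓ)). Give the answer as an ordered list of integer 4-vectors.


Via rank(M_{q-1}∘⋯∘M_p): M ≅ I[1,2], I[1,3], I[1,4], I[3,4].
μ_θ-semistable layers: μ^(1)=43; μ^(2)=10; μ^(3)=8/3; μ^(4)=-12; μ^(5)=-23

((0, 1, 0, 0); (0, 1, 1, 0); (0, 1, 1, 1); (3, 0, 0, 1); (0, 0, 1, 0))


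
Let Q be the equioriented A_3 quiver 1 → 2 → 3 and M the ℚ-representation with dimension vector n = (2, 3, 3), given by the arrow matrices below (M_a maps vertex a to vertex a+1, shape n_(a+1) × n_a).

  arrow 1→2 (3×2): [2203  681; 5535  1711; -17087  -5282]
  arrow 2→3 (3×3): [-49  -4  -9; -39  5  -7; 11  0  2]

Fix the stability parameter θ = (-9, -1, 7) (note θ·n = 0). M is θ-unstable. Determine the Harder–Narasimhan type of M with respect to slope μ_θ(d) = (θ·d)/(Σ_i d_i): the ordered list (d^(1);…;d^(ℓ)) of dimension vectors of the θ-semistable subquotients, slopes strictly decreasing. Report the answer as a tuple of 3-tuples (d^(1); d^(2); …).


Interval decomposition of M: I[1,3]^2, I[2,3].
HN type (ℓ=3): μ^(1)=7; μ^(2)=-1; μ^(3)=-9

((0, 0, 3); (0, 3, 0); (2, 0, 0))


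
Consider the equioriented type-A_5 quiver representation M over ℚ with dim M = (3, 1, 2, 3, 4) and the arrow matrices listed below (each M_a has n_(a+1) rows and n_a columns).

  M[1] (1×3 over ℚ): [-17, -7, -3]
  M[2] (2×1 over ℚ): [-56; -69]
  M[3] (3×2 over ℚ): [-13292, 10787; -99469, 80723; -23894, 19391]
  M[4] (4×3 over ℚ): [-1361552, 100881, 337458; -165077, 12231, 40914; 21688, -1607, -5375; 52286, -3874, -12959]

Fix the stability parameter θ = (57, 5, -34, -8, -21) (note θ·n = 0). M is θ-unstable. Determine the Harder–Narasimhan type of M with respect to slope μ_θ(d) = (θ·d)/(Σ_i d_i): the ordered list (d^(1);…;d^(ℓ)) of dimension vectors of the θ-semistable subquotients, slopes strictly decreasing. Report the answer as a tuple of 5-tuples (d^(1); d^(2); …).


Via rank(M_{q-1}∘⋯∘M_p): M ≅ I[1,1]^2, I[1,5], I[3,5], I[4,5], I[5,5].
μ_θ-semistable layers: μ^(1)=57; μ^(2)=-1/5; μ^(3)=-29/2; μ^(4)=-21; μ^(5)=-34

((2, 0, 0, 0, 0); (1, 1, 1, 1, 1); (0, 0, 0, 2, 2); (0, 0, 0, 0, 1); (0, 0, 1, 0, 0))


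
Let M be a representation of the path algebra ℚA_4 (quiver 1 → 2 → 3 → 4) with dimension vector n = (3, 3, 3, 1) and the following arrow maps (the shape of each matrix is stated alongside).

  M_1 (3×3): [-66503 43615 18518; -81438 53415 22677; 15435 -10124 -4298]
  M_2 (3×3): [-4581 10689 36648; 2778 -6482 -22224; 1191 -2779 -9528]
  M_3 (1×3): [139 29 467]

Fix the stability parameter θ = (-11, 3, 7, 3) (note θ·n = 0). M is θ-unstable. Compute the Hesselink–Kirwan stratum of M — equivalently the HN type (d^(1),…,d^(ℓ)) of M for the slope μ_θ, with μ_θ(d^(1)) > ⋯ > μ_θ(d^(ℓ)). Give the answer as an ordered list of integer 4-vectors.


Via rank(M_{q-1}∘⋯∘M_p): M ≅ I[1,2]^2, I[1,3], I[3,3], I[3,4].
μ_θ-semistable layers: μ^(1)=7; μ^(2)=5; μ^(3)=3; μ^(4)=-11

((0, 0, 2, 0); (0, 0, 1, 1); (0, 3, 0, 0); (3, 0, 0, 0))


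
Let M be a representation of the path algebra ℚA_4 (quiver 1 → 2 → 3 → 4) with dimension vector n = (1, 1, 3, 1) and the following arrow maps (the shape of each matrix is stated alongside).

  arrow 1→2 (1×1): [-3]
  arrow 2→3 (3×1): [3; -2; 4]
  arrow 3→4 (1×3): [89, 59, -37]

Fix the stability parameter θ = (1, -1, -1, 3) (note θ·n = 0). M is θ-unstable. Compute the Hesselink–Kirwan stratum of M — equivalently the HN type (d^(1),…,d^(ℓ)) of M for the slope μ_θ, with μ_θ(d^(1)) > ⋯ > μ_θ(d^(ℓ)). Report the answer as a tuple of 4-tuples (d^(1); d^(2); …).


Barcode: M ≅ I[1,4], I[3,3]^2. HN layers by μ_θ (3 steps, strictly decreasing):
  μ^(1)=3; μ^(2)=-1/3; μ^(3)=-1

((0, 0, 0, 1); (1, 1, 1, 0); (0, 0, 2, 0))


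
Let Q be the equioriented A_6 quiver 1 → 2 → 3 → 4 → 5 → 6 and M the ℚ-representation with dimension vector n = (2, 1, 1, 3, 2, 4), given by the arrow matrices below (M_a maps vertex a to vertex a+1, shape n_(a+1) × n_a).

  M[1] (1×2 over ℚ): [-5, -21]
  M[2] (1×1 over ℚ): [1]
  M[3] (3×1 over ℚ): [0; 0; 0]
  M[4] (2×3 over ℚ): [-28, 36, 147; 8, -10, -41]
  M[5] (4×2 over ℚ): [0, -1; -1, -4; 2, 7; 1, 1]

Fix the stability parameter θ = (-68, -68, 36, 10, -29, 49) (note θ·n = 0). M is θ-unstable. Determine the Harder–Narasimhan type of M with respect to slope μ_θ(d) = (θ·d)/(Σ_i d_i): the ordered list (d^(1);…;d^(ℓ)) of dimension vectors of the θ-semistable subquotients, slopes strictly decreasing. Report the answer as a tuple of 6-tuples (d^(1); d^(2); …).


Interval decomposition of M: I[1,1], I[1,3], I[4,4], I[4,6]^2, I[6,6]^2.
HN type (ℓ=5): μ^(1)=49; μ^(2)=36; μ^(3)=10; μ^(4)=-19/2; μ^(5)=-68

((0, 0, 0, 0, 0, 4); (0, 0, 1, 0, 0, 0); (0, 0, 0, 1, 0, 0); (0, 0, 0, 2, 2, 0); (2, 1, 0, 0, 0, 0))


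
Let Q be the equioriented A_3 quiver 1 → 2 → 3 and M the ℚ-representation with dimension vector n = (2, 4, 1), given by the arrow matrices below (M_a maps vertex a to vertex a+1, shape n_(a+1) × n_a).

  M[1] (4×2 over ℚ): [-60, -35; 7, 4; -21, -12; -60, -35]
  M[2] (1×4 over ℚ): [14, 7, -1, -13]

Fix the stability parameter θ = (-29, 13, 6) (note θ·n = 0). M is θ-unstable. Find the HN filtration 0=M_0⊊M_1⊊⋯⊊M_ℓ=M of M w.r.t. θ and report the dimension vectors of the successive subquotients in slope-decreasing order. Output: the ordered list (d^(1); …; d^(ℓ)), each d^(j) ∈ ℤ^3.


Barcode: M ≅ I[1,2], I[1,3], I[2,2]^2. HN layers by μ_θ (3 steps, strictly decreasing):
  μ^(1)=13; μ^(2)=19/2; μ^(3)=-29

((0, 3, 0); (0, 1, 1); (2, 0, 0))


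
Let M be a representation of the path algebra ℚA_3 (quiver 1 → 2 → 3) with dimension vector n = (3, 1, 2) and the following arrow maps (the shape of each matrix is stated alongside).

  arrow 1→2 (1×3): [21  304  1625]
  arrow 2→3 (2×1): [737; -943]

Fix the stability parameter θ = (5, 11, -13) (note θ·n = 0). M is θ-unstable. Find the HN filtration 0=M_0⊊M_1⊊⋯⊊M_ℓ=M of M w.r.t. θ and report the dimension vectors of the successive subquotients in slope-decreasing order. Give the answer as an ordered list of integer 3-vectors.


Interval decomposition of M: I[1,1]^2, I[1,3], I[3,3].
HN type (ℓ=3): μ^(1)=5; μ^(2)=1; μ^(3)=-13

((2, 0, 0); (1, 1, 1); (0, 0, 1))


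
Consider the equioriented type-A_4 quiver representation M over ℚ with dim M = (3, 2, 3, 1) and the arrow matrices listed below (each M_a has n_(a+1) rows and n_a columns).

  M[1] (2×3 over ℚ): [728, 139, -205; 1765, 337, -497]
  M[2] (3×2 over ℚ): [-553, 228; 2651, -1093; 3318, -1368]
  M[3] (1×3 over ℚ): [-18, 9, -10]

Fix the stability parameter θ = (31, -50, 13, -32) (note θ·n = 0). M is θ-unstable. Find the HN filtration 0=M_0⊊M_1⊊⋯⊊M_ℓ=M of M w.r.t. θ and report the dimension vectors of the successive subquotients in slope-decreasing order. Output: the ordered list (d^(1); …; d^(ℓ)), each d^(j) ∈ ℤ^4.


Interval decomposition of M: I[1,1], I[1,3], I[1,4], I[3,3].
HN type (ℓ=3): μ^(1)=31; μ^(2)=13; μ^(3)=-19/2

((1, 0, 0, 0); (0, 0, 2, 0); (2, 2, 1, 1))


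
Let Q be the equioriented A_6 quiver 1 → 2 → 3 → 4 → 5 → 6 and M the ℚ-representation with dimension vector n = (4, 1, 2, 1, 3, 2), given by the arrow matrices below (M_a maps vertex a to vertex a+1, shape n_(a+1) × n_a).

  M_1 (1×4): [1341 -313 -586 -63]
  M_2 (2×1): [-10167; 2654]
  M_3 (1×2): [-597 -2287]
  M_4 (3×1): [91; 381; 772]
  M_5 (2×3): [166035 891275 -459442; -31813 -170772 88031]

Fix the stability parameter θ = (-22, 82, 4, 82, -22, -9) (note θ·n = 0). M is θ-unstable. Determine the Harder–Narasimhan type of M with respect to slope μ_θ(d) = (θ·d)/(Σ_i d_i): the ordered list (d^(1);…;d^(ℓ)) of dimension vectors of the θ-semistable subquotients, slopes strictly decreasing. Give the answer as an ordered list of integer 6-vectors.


Via rank(M_{q-1}∘⋯∘M_p): M ≅ I[1,1]^3, I[1,6], I[3,3], I[5,5], I[5,6].
μ_θ-semistable layers: μ^(1)=137/5; μ^(2)=4; μ^(3)=-9; μ^(4)=-22

((0, 1, 1, 1, 1, 1); (0, 0, 1, 0, 0, 0); (0, 0, 0, 0, 0, 1); (4, 0, 0, 0, 2, 0))


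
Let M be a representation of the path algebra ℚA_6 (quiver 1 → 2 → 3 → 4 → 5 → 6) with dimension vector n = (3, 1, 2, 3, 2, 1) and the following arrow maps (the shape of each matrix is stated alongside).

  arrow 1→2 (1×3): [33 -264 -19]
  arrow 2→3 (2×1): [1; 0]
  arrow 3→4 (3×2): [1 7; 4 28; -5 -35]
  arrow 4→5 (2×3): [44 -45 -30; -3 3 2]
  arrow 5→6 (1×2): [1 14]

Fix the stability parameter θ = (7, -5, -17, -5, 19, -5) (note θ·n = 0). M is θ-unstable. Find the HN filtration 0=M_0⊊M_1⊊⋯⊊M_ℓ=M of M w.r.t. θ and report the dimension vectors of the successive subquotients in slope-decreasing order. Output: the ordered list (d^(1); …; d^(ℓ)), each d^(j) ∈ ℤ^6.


Interval decomposition of M: I[1,1]^2, I[1,5], I[3,3], I[4,4], I[4,6].
HN type (ℓ=4): μ^(1)=19; μ^(2)=7; μ^(3)=-5; μ^(4)=-17

((0, 0, 0, 0, 1, 0); (2, 0, 0, 0, 1, 1); (1, 1, 1, 3, 0, 0); (0, 0, 1, 0, 0, 0))
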